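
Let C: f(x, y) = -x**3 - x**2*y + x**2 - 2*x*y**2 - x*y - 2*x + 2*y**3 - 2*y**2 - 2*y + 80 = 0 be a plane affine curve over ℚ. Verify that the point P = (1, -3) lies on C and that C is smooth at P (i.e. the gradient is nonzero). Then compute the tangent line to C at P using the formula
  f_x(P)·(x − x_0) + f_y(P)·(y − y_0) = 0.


Tangent line at P: -12*x + 74*y + 234 = 0.

Step 1: f(1, -3) = 0, so P lies on C.
Step 2: partial derivatives
  f_x(x, y) = -3*x**2 - 2*x*y + 2*x - 2*y**2 - y - 2, f_y(x, y) = -x**2 - 4*x*y - x + 6*y**2 - 4*y - 2.
  f_x(P) = -12, f_y(P) = 74 (gradient nonzero, so P is smooth).
Step 3: tangent line at P: -12·(x − 1) + 74·(y − -3) = 0.
Expanding: -12*x + 74*y + 234 = 0.


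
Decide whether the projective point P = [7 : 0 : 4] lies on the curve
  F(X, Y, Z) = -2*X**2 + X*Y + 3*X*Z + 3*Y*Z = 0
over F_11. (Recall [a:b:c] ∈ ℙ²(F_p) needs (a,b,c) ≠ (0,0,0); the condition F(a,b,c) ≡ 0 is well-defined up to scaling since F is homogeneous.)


F(7,0,4) ≡ 8 (mod 11); P is NOT on the curve.

Evaluate F(7, 0, 4) term-by-term (mod 11).
  -2*X**2 ↦ -2·49·1·1 = -98
  X*Y ↦ 1·7·0·1 = 0
  3*X*Z ↦ 3·7·1·4 = 84
  3*Y*Z ↦ 3·1·0·4 = 0
Sum: F(7, 0, 4) = (-98) + (0) + (84) + (0) = -14.
Reducing mod 11: -14 ≡ 8 (mod 11).
Since F(a, b, c) ≡ 8 ≠ 0 (mod 11), P does NOT lie on the curve.


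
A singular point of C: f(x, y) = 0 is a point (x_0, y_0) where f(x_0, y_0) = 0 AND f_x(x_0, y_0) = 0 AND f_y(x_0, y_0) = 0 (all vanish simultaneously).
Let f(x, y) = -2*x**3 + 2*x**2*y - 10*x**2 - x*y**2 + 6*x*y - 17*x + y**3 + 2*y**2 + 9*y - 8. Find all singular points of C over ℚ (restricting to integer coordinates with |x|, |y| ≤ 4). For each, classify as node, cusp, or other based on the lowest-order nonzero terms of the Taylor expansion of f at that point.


Singular points: {(-2, -1)}; classification: cusp.

Compute partial derivatives:
  f_x = -6*x**2 + 4*x*y - 20*x - y**2 + 6*y - 17.
  f_y = 2*x**2 - 2*x*y + 6*x + 3*y**2 + 4*y + 9.
Scan x_0 ∈ {−4, ..., 4}. For each x_0, f_y(x_0, y) is a polynomial in y; find its integer roots y ∈ {−4, ..., 4}, then test f_x and f at those candidates.
  x = -4: f_y(-4, y) = 3*y**2 + 12*y + 17; no integer root y with |y| ≤ 4.
  x = -3: f_y(-3, y) = 3*y**2 + 10*y + 9; no integer root y with |y| ≤ 4.
  x = -2: f_y(-2, y) = 3*y**2 + 8*y + 5; vanishes at y ∈ {-1}. (-2, -1): f_x = 0, f = 0 — SINGULAR.
  x = -1: f_y(-1, y) = 3*y**2 + 6*y + 5; no integer root y with |y| ≤ 4.
  x = 0: f_y(0, y) = 3*y**2 + 4*y + 9; no integer root y with |y| ≤ 4.
  x = 1: f_y(1, y) = 3*y**2 + 2*y + 17; no integer root y with |y| ≤ 4.
  x = 2: f_y(2, y) = 3*y**2 + 29; no integer root y with |y| ≤ 4.
  x = 3: f_y(3, y) = 3*y**2 - 2*y + 45; no integer root y with |y| ≤ 4.
  x = 4: f_y(4, y) = 3*y**2 - 4*y + 65; no integer root y with |y| ≤ 4.
Only singular point on the grid: (-2, -1).
Classify: substitute x = -2 + u, y = -1 + v and expand: f = -2*u**3 + 2*u**2*v - u*v**2 + v**3 + v**2.
No constant or linear terms (consistent with a singular point). Quadratic part: v**2. Cubic part: -2*u**3 + 2*u**2*v - u*v**2 + v**3.
The quadratic part v**2 is a perfect square, so there is a single (double) tangent line v = 0, i.e. y = -1. Restricting the cubic part to that line (v = 0) leaves -2*u**3 ≠ 0, so f is not divisible by v and the branch is v² ≈ 2*u**3 to lowest order — this is a cusp.
Classification: cusp.


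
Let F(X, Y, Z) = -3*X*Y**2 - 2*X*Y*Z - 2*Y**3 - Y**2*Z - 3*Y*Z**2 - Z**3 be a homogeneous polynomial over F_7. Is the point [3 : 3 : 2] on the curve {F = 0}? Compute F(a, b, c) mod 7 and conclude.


F(3,3,2) ≡ 5 (mod 7); P is NOT on the curve.

Evaluate F(3, 3, 2) term-by-term (mod 7).
  -3*X*Y**2 ↦ -3·3·9·1 = -81
  -2*X*Y*Z ↦ -2·3·3·2 = -36
  -2*Y**3 ↦ -2·1·27·1 = -54
  -Y**2*Z ↦ -1·1·9·2 = -18
  -3*Y*Z**2 ↦ -3·1·3·4 = -36
  -Z**3 ↦ -1·1·1·8 = -8
Sum: F(3, 3, 2) = (-81) + (-36) + (-54) + (-18) + (-36) + (-8) = -233.
Reducing mod 7: -233 ≡ 5 (mod 7).
Since F(a, b, c) ≡ 5 ≠ 0 (mod 7), P does NOT lie on the curve.


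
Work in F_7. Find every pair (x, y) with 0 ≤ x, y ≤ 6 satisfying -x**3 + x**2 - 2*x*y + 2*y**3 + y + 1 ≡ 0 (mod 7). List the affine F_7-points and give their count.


Affine F_7-points: {(0, 4), (1, 6), (2, 2), (2, 3), (3, 4), (3, 6), (4, 3), (4, 5), (4, 6), (5, 4)}; count = 10.

For each of the 49 pairs (x, y) ∈ F_7², evaluate f(x, y) mod 7. Record the zeros.
  x = 0: [0↦1, 1↦4, 2↦5, 3↦2, 4↦0, 5↦4, 6↦5]  zeros at y ∈ {4}
  x = 1: [0↦1, 1↦2, 2↦1, 3↦3, 4↦6, 5↦1, 6↦0]  zeros at y ∈ {6}
  x = 2: [0↦4, 1↦3, 2↦0, 3↦0, 4↦1, 5↦1, 6↦5]  zeros at y ∈ {2, 3}
  x = 3: [0↦4, 1↦1, 2↦3, 3↦1, 4↦0, 5↦5, 6↦0]  zeros at y ∈ {4, 6}
  x = 4: [0↦2, 1↦4, 2↦4, 3↦0, 4↦4, 5↦0, 6↦0]  zeros at y ∈ {3, 5, 6}
  x = 5: [0↦6, 1↦6, 2↦4, 3↦5, 4↦0, 5↦1, 6↦6]  zeros at y ∈ {4}
  x = 6: [0↦3, 1↦1, 2↦4, 3↦3, 4↦3, 5↦2, 6↦5]  zeros at y ∈ ∅
Collecting zeros: affine points = {(0, 4), (1, 6), (2, 2), (2, 3), (3, 4), (3, 6), (4, 3), (4, 5), (4, 6), (5, 4)}.
Total count |C(F_7)_aff| = 10.


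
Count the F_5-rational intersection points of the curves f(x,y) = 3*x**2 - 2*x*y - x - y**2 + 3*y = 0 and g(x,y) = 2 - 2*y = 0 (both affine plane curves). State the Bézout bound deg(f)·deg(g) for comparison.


Common zeros: {(3, 1)}; count = 1; Bézout bound = 2.

deg(f) = 2, deg(g) = 1, so Bézout bound = 2.
Scan x ∈ F_5. For each x, list the y ∈ F_5 with f(x, y) ≡ 0 and those with g(x, y) ≡ 0 (mod 5); the common zeros in that column are the intersection.
  x = 0: f ≡ 0 at y ∈ {0, 3}; g ≡ 0 at y ∈ {1}; common: ∅.
  x = 1: f ≡ 0 at y ∈ {2, 4}; g ≡ 0 at y ∈ {1}; common: ∅.
  x = 2: f ≡ 0 at y ∈ {0, 4}; g ≡ 0 at y ∈ {1}; common: ∅.
  x = 3: f ≡ 0 at y ∈ {1}; g ≡ 0 at y ∈ {1}; common: {1}.
  x = 4: f ≡ 0 at y ∈ {2, 3}; g ≡ 0 at y ∈ {1}; common: ∅.
Collecting: common zeros = {(3, 1)}, so the count is 1.
Comparison with the Bézout bound: 1 ≤ 2 = deg(f)·deg(g), as expected for curves with no common component (the affine F_5-count falls short of the bound because intersections may lie at infinity, over extension fields, or carry multiplicity).


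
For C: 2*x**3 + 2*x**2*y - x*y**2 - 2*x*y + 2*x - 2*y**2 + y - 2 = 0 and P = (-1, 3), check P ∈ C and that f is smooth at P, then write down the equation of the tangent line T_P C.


Tangent line at P: -19*x - y - 16 = 0.

Step 1: f(-1, 3) = 0, so P lies on C.
Step 2: partial derivatives
  f_x(x, y) = 6*x**2 + 4*x*y - y**2 - 2*y + 2, f_y(x, y) = 2*x**2 - 2*x*y - 2*x - 4*y + 1.
  f_x(P) = -19, f_y(P) = -1 (gradient nonzero, so P is smooth).
Step 3: tangent line at P: -19·(x − -1) + -1·(y − 3) = 0.
Expanding: -19*x - y - 16 = 0.


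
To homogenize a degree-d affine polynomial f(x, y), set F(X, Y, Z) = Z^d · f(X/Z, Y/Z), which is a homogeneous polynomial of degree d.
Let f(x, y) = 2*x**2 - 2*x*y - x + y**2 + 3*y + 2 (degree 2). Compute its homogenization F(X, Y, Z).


F(X, Y, Z) = 2*X**2 - 2*X*Y - X*Z + Y**2 + 3*Y*Z + 2*Z**2

deg(f) = 2.
Substitute x = X/Z, y = Y/Z into f, then multiply by Z^2.
  monomial 2·x^2·y^0 ↦ 2·X^2·Y^0·Z^0.
  monomial -2·x^1·y^1 ↦ -2·X^1·Y^1·Z^0.
  monomial -1·x^1·y^0 ↦ -1·X^1·Y^0·Z^1.
  monomial 1·x^0·y^2 ↦ 1·X^0·Y^2·Z^0.
  monomial 3·x^0·y^1 ↦ 3·X^0·Y^1·Z^1.
  monomial 2·x^0·y^0 ↦ 2·X^0·Y^0·Z^2.
Collecting: F(X, Y, Z) = 2*X**2 - 2*X*Y - X*Z + Y**2 + 3*Y*Z + 2*Z**2.


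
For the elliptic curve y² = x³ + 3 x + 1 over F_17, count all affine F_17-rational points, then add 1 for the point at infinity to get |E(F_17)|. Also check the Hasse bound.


Affine points = {(0, 1), (0, 16), (2, 7), (2, 10), (4, 3), (4, 14), (7, 5), (7, 12), (9, 3), (9, 14), (14, 4), (14, 13), (15, 2), (15, 15)}; affine count = 14; |E(F_17)| = 15.

Discriminant check: Δ ∝ 4a³ + 27b² = 4·3³ + 27·1² = 4·27 + 27·1 ≡ 16 (mod 17). Nonzero ⇒ E is nonsingular.
For each x ∈ F_17, compute rhs = x³ + 3·x + 1 mod 17, then count y ∈ F_17 with y² ≡ rhs.
  x = 0: rhs = 1, matching y values: 1, 16 (2 points).
  x = 1: rhs = 5, matching y values: none (0 points).
  x = 2: rhs = 15, matching y values: 7, 10 (2 points).
  x = 3: rhs = 3, matching y values: none (0 points).
  x = 4: rhs = 9, matching y values: 3, 14 (2 points).
  x = 5: rhs = 5, matching y values: none (0 points).
  x = 6: rhs = 14, matching y values: none (0 points).
  x = 7: rhs = 8, matching y values: 5, 12 (2 points).
  x = 8: rhs = 10, matching y values: none (0 points).
  x = 9: rhs = 9, matching y values: 3, 14 (2 points).
  x = 10: rhs = 11, matching y values: none (0 points).
  x = 11: rhs = 5, matching y values: none (0 points).
  x = 12: rhs = 14, matching y values: none (0 points).
  x = 13: rhs = 10, matching y values: none (0 points).
  x = 14: rhs = 16, matching y values: 4, 13 (2 points).
  x = 15: rhs = 4, matching y values: 2, 15 (2 points).
  x = 16: rhs = 14, matching y values: none (0 points).
Total affine count: 14.
Full point count |E(F_17)| = 14 + 1 = 15.
Hasse bound: |15 − (17+1)| = |-3| = 3 ≤ 2√17 ≈ 8.2462 ✓.


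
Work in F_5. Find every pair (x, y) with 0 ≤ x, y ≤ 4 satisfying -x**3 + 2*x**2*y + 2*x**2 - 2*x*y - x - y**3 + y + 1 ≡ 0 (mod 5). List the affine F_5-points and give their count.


Affine F_5-points: {(0, 2), (1, 2), (2, 4), (4, 0)}; count = 4.

For each of the 25 pairs (x, y) ∈ F_5², evaluate f(x, y) mod 5. Record the zeros.
  x = 0: [0↦1, 1↦1, 2↦0, 3↦2, 4↦1]  zeros at y ∈ {2}
  x = 1: [0↦1, 1↦1, 2↦0, 3↦2, 4↦1]  zeros at y ∈ {2}
  x = 2: [0↦4, 1↦3, 2↦1, 3↦2, 4↦0]  zeros at y ∈ {4}
  x = 3: [0↦4, 1↦1, 2↦2, 3↦1, 4↦2]  zeros at y ∈ ∅
  x = 4: [0↦0, 1↦4, 2↦2, 3↦3, 4↦1]  zeros at y ∈ {0}
Collecting zeros: affine points = {(0, 2), (1, 2), (2, 4), (4, 0)}.
Total count |C(F_5)_aff| = 4.


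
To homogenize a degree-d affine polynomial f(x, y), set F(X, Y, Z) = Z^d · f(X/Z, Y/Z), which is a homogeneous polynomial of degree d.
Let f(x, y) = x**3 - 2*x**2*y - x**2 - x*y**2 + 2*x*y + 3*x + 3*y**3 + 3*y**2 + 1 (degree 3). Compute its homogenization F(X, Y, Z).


F(X, Y, Z) = X**3 - 2*X**2*Y - X**2*Z - X*Y**2 + 2*X*Y*Z + 3*X*Z**2 + 3*Y**3 + 3*Y**2*Z + Z**3

deg(f) = 3.
Substitute x = X/Z, y = Y/Z into f, then multiply by Z^3.
  monomial 1·x^3·y^0 ↦ 1·X^3·Y^0·Z^0.
  monomial -2·x^2·y^1 ↦ -2·X^2·Y^1·Z^0.
  monomial -1·x^2·y^0 ↦ -1·X^2·Y^0·Z^1.
  monomial -1·x^1·y^2 ↦ -1·X^1·Y^2·Z^0.
  monomial 2·x^1·y^1 ↦ 2·X^1·Y^1·Z^1.
  monomial 3·x^1·y^0 ↦ 3·X^1·Y^0·Z^2.
  monomial 3·x^0·y^3 ↦ 3·X^0·Y^3·Z^0.
  monomial 3·x^0·y^2 ↦ 3·X^0·Y^2·Z^1.
  monomial 1·x^0·y^0 ↦ 1·X^0·Y^0·Z^3.
Collecting: F(X, Y, Z) = X**3 - 2*X**2*Y - X**2*Z - X*Y**2 + 2*X*Y*Z + 3*X*Z**2 + 3*Y**3 + 3*Y**2*Z + Z**3.


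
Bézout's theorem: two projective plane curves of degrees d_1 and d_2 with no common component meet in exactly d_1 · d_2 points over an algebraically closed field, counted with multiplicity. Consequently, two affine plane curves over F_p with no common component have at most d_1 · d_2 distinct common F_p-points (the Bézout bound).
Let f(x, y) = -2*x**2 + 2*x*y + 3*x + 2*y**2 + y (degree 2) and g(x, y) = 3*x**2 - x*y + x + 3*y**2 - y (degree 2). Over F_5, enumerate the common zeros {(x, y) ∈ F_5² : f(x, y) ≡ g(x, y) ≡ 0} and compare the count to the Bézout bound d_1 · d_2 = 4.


Common zeros: {(0, 0), (0, 2), (2, 4), (3, 3)}; count = 4; Bézout bound = 4.

deg(f) = 2, deg(g) = 2, so Bézout bound = 4.
Scan x ∈ F_5. For each x, list the y ∈ F_5 with f(x, y) ≡ 0 and those with g(x, y) ≡ 0 (mod 5); the common zeros in that column are the intersection.
  x = 0: f ≡ 0 at y ∈ {0, 2}; g ≡ 0 at y ∈ {0, 2}; common: {0, 2}.
  x = 1: f ≡ 0 at y ∈ {2, 4}; g ≡ 0 at y ∈ {1, 3}; common: ∅.
  x = 2: f ≡ 0 at y ∈ {1, 4}; g ≡ 0 at y ∈ {2, 4}; common: {4}.
  x = 3: f ≡ 0 at y ∈ {1, 3}; g ≡ 0 at y ∈ {0, 3}; common: {3}.
  x = 4: f ≡ 0 at y ∈ {0, 3}; g ≡ 0 at y ∈ {1, 4}; common: ∅.
Collecting: common zeros = {(0, 0), (0, 2), (2, 4), (3, 3)}, so the count is 4.
Comparison with the Bézout bound: 4 ≤ 4 = deg(f)·deg(g), as expected for curves with no common component (the bound is attained).


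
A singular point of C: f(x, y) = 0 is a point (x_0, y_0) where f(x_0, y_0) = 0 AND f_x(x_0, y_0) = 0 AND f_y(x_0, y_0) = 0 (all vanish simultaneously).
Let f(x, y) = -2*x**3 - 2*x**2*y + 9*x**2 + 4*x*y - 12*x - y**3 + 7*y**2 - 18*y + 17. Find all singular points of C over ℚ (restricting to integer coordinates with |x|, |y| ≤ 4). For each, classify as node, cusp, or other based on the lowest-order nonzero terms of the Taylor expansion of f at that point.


Singular points: {(1, 2)}; classification: node.

Compute partial derivatives:
  f_x = -6*x**2 - 4*x*y + 18*x + 4*y - 12.
  f_y = -2*x**2 + 4*x - 3*y**2 + 14*y - 18.
Scan x_0 ∈ {−4, ..., 4}. For each x_0, f_y(x_0, y) is a polynomial in y; find its integer roots y ∈ {−4, ..., 4}, then test f_x and f at those candidates.
  x = -4: f_y(-4, y) = -3*y**2 + 14*y - 66; no integer root y with |y| ≤ 4.
  x = -3: f_y(-3, y) = -3*y**2 + 14*y - 48; no integer root y with |y| ≤ 4.
  x = -2: f_y(-2, y) = -3*y**2 + 14*y - 34; no integer root y with |y| ≤ 4.
  x = -1: f_y(-1, y) = -3*y**2 + 14*y - 24; no integer root y with |y| ≤ 4.
  x = 0: f_y(0, y) = -3*y**2 + 14*y - 18; no integer root y with |y| ≤ 4.
  x = 1: f_y(1, y) = -3*y**2 + 14*y - 16; vanishes at y ∈ {2}. (1, 2): f_x = 0, f = 0 — SINGULAR.
  x = 2: f_y(2, y) = -3*y**2 + 14*y - 18; no integer root y with |y| ≤ 4.
  x = 3: f_y(3, y) = -3*y**2 + 14*y - 24; no integer root y with |y| ≤ 4.
  x = 4: f_y(4, y) = -3*y**2 + 14*y - 34; no integer root y with |y| ≤ 4.
Only singular point on the grid: (1, 2).
Classify: substitute x = 1 + u, y = 2 + v and expand: f = -2*u**3 - 2*u**2*v - u**2 - v**3 + v**2.
No constant or linear terms (consistent with a singular point). Quadratic part: -u**2 + v**2. Cubic part: -2*u**3 - 2*u**2*v - v**3.
The quadratic part v**2 - u**2 = (v − u)(v + u) splits into two distinct linear factors, so there are two distinct tangent lines y − 2 = ±(x − 1) — this is a node (ordinary double point).
Classification: node.


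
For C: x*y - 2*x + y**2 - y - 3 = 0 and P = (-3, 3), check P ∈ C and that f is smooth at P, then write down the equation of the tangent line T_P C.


Tangent line at P: x + 2*y - 3 = 0.

Step 1: f(-3, 3) = 0, so P lies on C.
Step 2: partial derivatives
  f_x(x, y) = y - 2, f_y(x, y) = x + 2*y - 1.
  f_x(P) = 1, f_y(P) = 2 (gradient nonzero, so P is smooth).
Step 3: tangent line at P: 1·(x − -3) + 2·(y − 3) = 0.
Expanding: x + 2*y - 3 = 0.


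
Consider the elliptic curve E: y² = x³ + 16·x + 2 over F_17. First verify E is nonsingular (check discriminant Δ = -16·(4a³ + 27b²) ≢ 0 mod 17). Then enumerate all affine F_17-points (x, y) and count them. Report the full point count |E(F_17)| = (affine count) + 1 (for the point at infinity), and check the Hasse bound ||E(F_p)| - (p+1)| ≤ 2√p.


Affine points = {(0, 6), (0, 11), (1, 6), (1, 11), (2, 5), (2, 12), (3, 3), (3, 14), (6, 5), (6, 12), (7, 7), (7, 10), (8, 8), (8, 9), (9, 5), (9, 12), (11, 8), (11, 9), (12, 1), (12, 16), (15, 8), (15, 9), (16, 6), (16, 11)}; affine count = 24; |E(F_17)| = 25.

Discriminant check: Δ ∝ 4a³ + 27b² = 4·16³ + 27·2² = 4·4096 + 27·4 ≡ 2 (mod 17). Nonzero ⇒ E is nonsingular.
For each x ∈ F_17, compute rhs = x³ + 16·x + 2 mod 17, then count y ∈ F_17 with y² ≡ rhs.
  x = 0: rhs = 2, matching y values: 6, 11 (2 points).
  x = 1: rhs = 2, matching y values: 6, 11 (2 points).
  x = 2: rhs = 8, matching y values: 5, 12 (2 points).
  x = 3: rhs = 9, matching y values: 3, 14 (2 points).
  x = 4: rhs = 11, matching y values: none (0 points).
  x = 5: rhs = 3, matching y values: none (0 points).
  x = 6: rhs = 8, matching y values: 5, 12 (2 points).
  x = 7: rhs = 15, matching y values: 7, 10 (2 points).
  x = 8: rhs = 13, matching y values: 8, 9 (2 points).
  x = 9: rhs = 8, matching y values: 5, 12 (2 points).
  x = 10: rhs = 6, matching y values: none (0 points).
  x = 11: rhs = 13, matching y values: 8, 9 (2 points).
  x = 12: rhs = 1, matching y values: 1, 16 (2 points).
  x = 13: rhs = 10, matching y values: none (0 points).
  x = 14: rhs = 12, matching y values: none (0 points).
  x = 15: rhs = 13, matching y values: 8, 9 (2 points).
  x = 16: rhs = 2, matching y values: 6, 11 (2 points).
Total affine count: 24.
Full point count |E(F_17)| = 24 + 1 = 25.
Hasse bound: |25 − (17+1)| = |7| = 7 ≤ 2√17 ≈ 8.2462 ✓.


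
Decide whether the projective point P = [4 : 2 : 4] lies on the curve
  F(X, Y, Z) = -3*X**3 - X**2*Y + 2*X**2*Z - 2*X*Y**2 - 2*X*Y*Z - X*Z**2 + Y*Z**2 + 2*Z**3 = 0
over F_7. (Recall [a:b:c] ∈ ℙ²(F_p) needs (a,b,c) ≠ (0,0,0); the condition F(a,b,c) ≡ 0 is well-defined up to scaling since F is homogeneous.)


F(4,2,4) ≡ 2 (mod 7); P is NOT on the curve.

Evaluate F(4, 2, 4) term-by-term (mod 7).
  -3*X**3 ↦ -3·64·1·1 = -192
  -X**2*Y ↦ -1·16·2·1 = -32
  2*X**2*Z ↦ 2·16·1·4 = 128
  -2*X*Y**2 ↦ -2·4·4·1 = -32
  -2*X*Y*Z ↦ -2·4·2·4 = -64
  -X*Z**2 ↦ -1·4·1·16 = -64
  Y*Z**2 ↦ 1·1·2·16 = 32
  2*Z**3 ↦ 2·1·1·64 = 128
Sum: F(4, 2, 4) = (-192) + (-32) + (128) + (-32) + (-64) + (-64) + (32) + (128) = -96.
Reducing mod 7: -96 ≡ 2 (mod 7).
Since F(a, b, c) ≡ 2 ≠ 0 (mod 7), P does NOT lie on the curve.


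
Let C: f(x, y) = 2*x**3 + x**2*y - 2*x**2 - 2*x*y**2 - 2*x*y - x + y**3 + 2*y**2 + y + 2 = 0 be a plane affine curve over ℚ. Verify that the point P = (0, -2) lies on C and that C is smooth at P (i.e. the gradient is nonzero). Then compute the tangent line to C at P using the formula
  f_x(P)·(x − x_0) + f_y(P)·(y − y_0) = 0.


Tangent line at P: -5*x + 5*y + 10 = 0.

Step 1: f(0, -2) = 0, so P lies on C.
Step 2: partial derivatives
  f_x(x, y) = 6*x**2 + 2*x*y - 4*x - 2*y**2 - 2*y - 1, f_y(x, y) = x**2 - 4*x*y - 2*x + 3*y**2 + 4*y + 1.
  f_x(P) = -5, f_y(P) = 5 (gradient nonzero, so P is smooth).
Step 3: tangent line at P: -5·(x − 0) + 5·(y − -2) = 0.
Expanding: -5*x + 5*y + 10 = 0.


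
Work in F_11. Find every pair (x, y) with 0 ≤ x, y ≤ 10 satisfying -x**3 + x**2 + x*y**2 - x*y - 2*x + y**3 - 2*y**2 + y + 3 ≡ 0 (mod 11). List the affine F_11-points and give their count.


Affine F_11-points: {(1, 9), (2, 4), (2, 9), (3, 8), (5, 4), (6, 5), (6, 8), (7, 6), (9, 7), (9, 9), (9, 10)}; count = 11.

For each of the 121 pairs (x, y) ∈ F_11², evaluate f(x, y) mod 11. Record the zeros.
  x = 0: [0↦3, 1↦3, 2↦5, 3↦4, 4↦6, 5↦6, 6↦10, 7↦2, 8↦10, 9↦7, 10↦10]  zeros at y ∈ ∅
  x = 1: [0↦1, 1↦1, 2↦5, 3↦8, 4↦5, 5↦2, 6↦5, 7↦9, 8↦9, 9↦0, 10↦10]  zeros at y ∈ {9}
  x = 2: [0↦6, 1↦6, 2↦1, 3↦8, 4↦0, 5↦5, 6↦7, 7↦1, 8↦4, 9↦0, 10↦6]  zeros at y ∈ {4, 9}
  x = 3: [0↦1, 1↦1, 2↦9, 3↦9, 4↦7, 5↦9, 6↦10, 7↦5, 8↦0, 9↦1, 10↦3]  zeros at y ∈ {8}
  x = 4: [0↦2, 1↦2, 2↦1, 3↦5, 4↦9, 5↦8, 6↦8, 7↦4, 8↦2, 9↦8, 10↦6]  zeros at y ∈ ∅
  x = 5: [0↦3, 1↦3, 2↦4, 3↦1, 4↦0, 5↦7, 6↦6, 7↦3, 8↦4, 9↦4, 10↦9]  zeros at y ∈ {4}
  x = 6: [0↦9, 1↦9, 2↦1, 3↦2, 4↦7, 5↦0, 6↦9, 7↦7, 8↦0, 9↦5, 10↦6]  zeros at y ∈ {5, 8}
  x = 7: [0↦3, 1↦3, 2↦8, 3↦2, 4↦2, 5↦3, 6↦0, 7↦10, 8↦6, 9↦5, 10↦2]  zeros at y ∈ {6}
  x = 8: [0↦1, 1↦1, 2↦8, 3↦6, 4↦1, 5↦10, 6↦6, 7↦6, 8↦5, 9↦9, 10↦2]  zeros at y ∈ ∅
  x = 9: [0↦8, 1↦8, 2↦6, 3↦8, 4↦9, 5↦4, 6↦10, 7↦0, 8↦2, 9↦0, 10↦0]  zeros at y ∈ {7, 9, 10}
  x = 10: [0↦7, 1↦7, 2↦7, 3↦2, 4↦9, 5↦1, 6↦6, 7↦8, 8↦2, 9↦5, 10↦1]  zeros at y ∈ ∅
Collecting zeros: affine points = {(1, 9), (2, 4), (2, 9), (3, 8), (5, 4), (6, 5), (6, 8), (7, 6), (9, 7), (9, 9), (9, 10)}.
Total count |C(F_11)_aff| = 11.


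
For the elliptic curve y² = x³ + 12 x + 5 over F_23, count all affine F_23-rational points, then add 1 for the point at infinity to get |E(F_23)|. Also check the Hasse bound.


Affine points = {(1, 8), (1, 15), (4, 5), (4, 18), (5, 11), (5, 12), (7, 8), (7, 15), (13, 9), (13, 14), (15, 8), (15, 15), (17, 4), (17, 19), (18, 2), (18, 21), (19, 10), (19, 13)}; affine count = 18; |E(F_23)| = 19.

Discriminant check: Δ ∝ 4a³ + 27b² = 4·12³ + 27·5² = 4·1728 + 27·25 ≡ 20 (mod 23). Nonzero ⇒ E is nonsingular.
For each x ∈ F_23, compute rhs = x³ + 12·x + 5 mod 23, then count y ∈ F_23 with y² ≡ rhs.
  x = 0: rhs = 5, matching y values: none (0 points).
  x = 1: rhs = 18, matching y values: 8, 15 (2 points).
  x = 2: rhs = 14, matching y values: none (0 points).
  x = 3: rhs = 22, matching y values: none (0 points).
  x = 4: rhs = 2, matching y values: 5, 18 (2 points).
  x = 5: rhs = 6, matching y values: 11, 12 (2 points).
  x = 6: rhs = 17, matching y values: none (0 points).
  x = 7: rhs = 18, matching y values: 8, 15 (2 points).
  x = 8: rhs = 15, matching y values: none (0 points).
  x = 9: rhs = 14, matching y values: none (0 points).
  x = 10: rhs = 21, matching y values: none (0 points).
  x = 11: rhs = 19, matching y values: none (0 points).
  x = 12: rhs = 14, matching y values: none (0 points).
  x = 13: rhs = 12, matching y values: 9, 14 (2 points).
  x = 14: rhs = 19, matching y values: none (0 points).
  x = 15: rhs = 18, matching y values: 8, 15 (2 points).
  x = 16: rhs = 15, matching y values: none (0 points).
  x = 17: rhs = 16, matching y values: 4, 19 (2 points).
  x = 18: rhs = 4, matching y values: 2, 21 (2 points).
  x = 19: rhs = 8, matching y values: 10, 13 (2 points).
  x = 20: rhs = 11, matching y values: none (0 points).
  x = 21: rhs = 19, matching y values: none (0 points).
  x = 22: rhs = 15, matching y values: none (0 points).
Total affine count: 18.
Full point count |E(F_23)| = 18 + 1 = 19.
Hasse bound: |19 − (23+1)| = |-5| = 5 ≤ 2√23 ≈ 9.5917 ✓.


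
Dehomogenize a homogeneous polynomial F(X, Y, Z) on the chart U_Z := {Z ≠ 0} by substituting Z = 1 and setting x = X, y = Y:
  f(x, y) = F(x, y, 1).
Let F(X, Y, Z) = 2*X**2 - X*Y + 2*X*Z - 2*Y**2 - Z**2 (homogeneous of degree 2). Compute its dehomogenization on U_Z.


f(x, y) = 2*x**2 - x*y + 2*x - 2*y**2 - 1

On U_Z we set Z = 1. Each monomial c·X^i·Y^j·Z^k in F becomes c·x^i·y^j·1^k = c·x^i·y^j.
Substituting Z = 1: F(X, Y, 1) = 2*x**2 - x*y + 2*x - 2*y**2 - 1.
Note: deg(f) ≤ deg(F) = 2; strict inequality happens when F is divisible by Z (lost terms).


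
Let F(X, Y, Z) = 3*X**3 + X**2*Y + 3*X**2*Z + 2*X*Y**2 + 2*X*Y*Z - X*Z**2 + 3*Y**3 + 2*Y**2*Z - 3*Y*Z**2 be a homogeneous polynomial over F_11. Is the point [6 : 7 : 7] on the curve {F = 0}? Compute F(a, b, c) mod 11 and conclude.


F(6,7,7) ≡ 1 (mod 11); P is NOT on the curve.

Evaluate F(6, 7, 7) term-by-term (mod 11).
  3*X**3 ↦ 3·216·1·1 = 648
  X**2*Y ↦ 1·36·7·1 = 252
  3*X**2*Z ↦ 3·36·1·7 = 756
  2*X*Y**2 ↦ 2·6·49·1 = 588
  2*X*Y*Z ↦ 2·6·7·7 = 588
  -X*Z**2 ↦ -1·6·1·49 = -294
  3*Y**3 ↦ 3·1·343·1 = 1029
  2*Y**2*Z ↦ 2·1·49·7 = 686
  -3*Y*Z**2 ↦ -3·1·7·49 = -1029
Sum: F(6, 7, 7) = (648) + (252) + (756) + (588) + (588) + (-294) + (1029) + (686) + (-1029) = 3224.
Reducing mod 11: 3224 ≡ 1 (mod 11).
Since F(a, b, c) ≡ 1 ≠ 0 (mod 11), P does NOT lie on the curve.


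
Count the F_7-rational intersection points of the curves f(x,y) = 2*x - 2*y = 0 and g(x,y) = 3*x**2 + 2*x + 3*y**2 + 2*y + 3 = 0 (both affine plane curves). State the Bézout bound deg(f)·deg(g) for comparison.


Common zeros: {(2, 2)}; count = 1; Bézout bound = 2.

deg(f) = 1, deg(g) = 2, so Bézout bound = 2.
Scan x ∈ F_7. For each x, list the y ∈ F_7 with f(x, y) ≡ 0 and those with g(x, y) ≡ 0 (mod 7); the common zeros in that column are the intersection.
  x = 0: f ≡ 0 at y ∈ {0}; g ≡ 0 at y ∈ ∅; common: ∅.
  x = 1: f ≡ 0 at y ∈ {1}; g ≡ 0 at y ∈ ∅; common: ∅.
  x = 2: f ≡ 0 at y ∈ {2}; g ≡ 0 at y ∈ {2}; common: {2}.
  x = 3: f ≡ 0 at y ∈ {3}; g ≡ 0 at y ∈ ∅; common: ∅.
  x = 4: f ≡ 0 at y ∈ {4}; g ≡ 0 at y ∈ ∅; common: ∅.
  x = 5: f ≡ 0 at y ∈ {5}; g ≡ 0 at y ∈ ∅; common: ∅.
  x = 6: f ≡ 0 at y ∈ {6}; g ≡ 0 at y ∈ ∅; common: ∅.
Collecting: common zeros = {(2, 2)}, so the count is 1.
Comparison with the Bézout bound: 1 ≤ 2 = deg(f)·deg(g), as expected for curves with no common component (the affine F_7-count falls short of the bound because intersections may lie at infinity, over extension fields, or carry multiplicity).


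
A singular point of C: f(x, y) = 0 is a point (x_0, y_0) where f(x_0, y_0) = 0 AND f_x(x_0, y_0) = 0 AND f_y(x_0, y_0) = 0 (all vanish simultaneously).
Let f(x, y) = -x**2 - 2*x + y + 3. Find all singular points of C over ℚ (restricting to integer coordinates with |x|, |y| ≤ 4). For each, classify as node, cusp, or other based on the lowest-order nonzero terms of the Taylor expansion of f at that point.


No singular points in the scanned grid; C is smooth there.

Compute partial derivatives:
  f_x = -2*x - 2.
  f_y = 1.
f_y = 1 is a nonzero constant, so f_y never vanishes: no point (x, y) can satisfy f = f_x = f_y = 0. In particular no (x, y) ∈ {−4, ..., 4}² is singular; the curve is smooth.


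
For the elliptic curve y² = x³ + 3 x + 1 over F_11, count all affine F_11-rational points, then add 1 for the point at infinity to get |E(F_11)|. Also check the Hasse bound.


Affine points = {(0, 1), (0, 10), (1, 4), (1, 7), (2, 2), (2, 9), (3, 2), (3, 9), (4, 0), (5, 3), (5, 8), (6, 2), (6, 9), (8, 3), (8, 8), (9, 3), (9, 8)}; affine count = 17; |E(F_11)| = 18.

Discriminant check: Δ ∝ 4a³ + 27b² = 4·3³ + 27·1² = 4·27 + 27·1 ≡ 3 (mod 11). Nonzero ⇒ E is nonsingular.
For each x ∈ F_11, compute rhs = x³ + 3·x + 1 mod 11, then count y ∈ F_11 with y² ≡ rhs.
  x = 0: rhs = 1, matching y values: 1, 10 (2 points).
  x = 1: rhs = 5, matching y values: 4, 7 (2 points).
  x = 2: rhs = 4, matching y values: 2, 9 (2 points).
  x = 3: rhs = 4, matching y values: 2, 9 (2 points).
  x = 4: rhs = 0, matching y values: 0 (1 points).
  x = 5: rhs = 9, matching y values: 3, 8 (2 points).
  x = 6: rhs = 4, matching y values: 2, 9 (2 points).
  x = 7: rhs = 2, matching y values: none (0 points).
  x = 8: rhs = 9, matching y values: 3, 8 (2 points).
  x = 9: rhs = 9, matching y values: 3, 8 (2 points).
  x = 10: rhs = 8, matching y values: none (0 points).
Total affine count: 17.
Full point count |E(F_11)| = 17 + 1 = 18.
Hasse bound: |18 − (11+1)| = |6| = 6 ≤ 2√11 ≈ 6.6332 ✓.


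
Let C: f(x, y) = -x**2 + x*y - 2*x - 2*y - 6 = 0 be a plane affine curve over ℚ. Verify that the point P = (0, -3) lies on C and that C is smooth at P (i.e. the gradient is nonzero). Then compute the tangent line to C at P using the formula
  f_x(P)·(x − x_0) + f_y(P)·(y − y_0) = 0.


Tangent line at P: -5*x - 2*y - 6 = 0.

Step 1: f(0, -3) = 0, so P lies on C.
Step 2: partial derivatives
  f_x(x, y) = -2*x + y - 2, f_y(x, y) = x - 2.
  f_x(P) = -5, f_y(P) = -2 (gradient nonzero, so P is smooth).
Step 3: tangent line at P: -5·(x − 0) + -2·(y − -3) = 0.
Expanding: -5*x - 2*y - 6 = 0.


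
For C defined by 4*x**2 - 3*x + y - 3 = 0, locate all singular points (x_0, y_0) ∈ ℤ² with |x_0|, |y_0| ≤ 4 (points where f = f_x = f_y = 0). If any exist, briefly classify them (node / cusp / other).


No singular points in the scanned grid; C is smooth there.

Compute partial derivatives:
  f_x = 8*x - 3.
  f_y = 1.
f_y = 1 is a nonzero constant, so f_y never vanishes: no point (x, y) can satisfy f = f_x = f_y = 0. In particular no (x, y) ∈ {−4, ..., 4}² is singular; the curve is smooth.


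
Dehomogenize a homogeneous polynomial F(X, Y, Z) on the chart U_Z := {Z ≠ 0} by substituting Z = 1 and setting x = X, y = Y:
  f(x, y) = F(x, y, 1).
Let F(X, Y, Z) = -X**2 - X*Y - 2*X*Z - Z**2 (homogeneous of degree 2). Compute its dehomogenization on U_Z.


f(x, y) = -x**2 - x*y - 2*x - 1

On U_Z we set Z = 1. Each monomial c·X^i·Y^j·Z^k in F becomes c·x^i·y^j·1^k = c·x^i·y^j.
Substituting Z = 1: F(X, Y, 1) = -x**2 - x*y - 2*x - 1.
Note: deg(f) ≤ deg(F) = 2; strict inequality happens when F is divisible by Z (lost terms).


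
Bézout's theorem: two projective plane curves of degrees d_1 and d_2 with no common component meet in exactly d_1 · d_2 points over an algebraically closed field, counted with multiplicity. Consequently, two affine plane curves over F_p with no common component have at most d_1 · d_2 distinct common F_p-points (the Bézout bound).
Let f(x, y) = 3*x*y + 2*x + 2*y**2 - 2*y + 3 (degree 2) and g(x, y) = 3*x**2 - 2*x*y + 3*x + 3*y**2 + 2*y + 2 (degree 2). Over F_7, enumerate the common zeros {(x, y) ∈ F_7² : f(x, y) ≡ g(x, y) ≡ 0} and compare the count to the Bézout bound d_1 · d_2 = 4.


Common zeros: ∅; count = 0; Bézout bound = 4.

deg(f) = 2, deg(g) = 2, so Bézout bound = 4.
Scan x ∈ F_7. For each x, list the y ∈ F_7 with f(x, y) ≡ 0 and those with g(x, y) ≡ 0 (mod 7); the common zeros in that column are the intersection.
  x = 0: f ≡ 0 at y ∈ {2, 6}; g ≡ 0 at y ∈ {1, 3}; common: ∅.
  x = 1: f ≡ 0 at y ∈ ∅; g ≡ 0 at y ∈ {3, 4}; common: ∅.
  x = 2: f ≡ 0 at y ∈ {0, 5}; g ≡ 0 at y ∈ {1, 2}; common: ∅.
  x = 3: f ≡ 0 at y ∈ ∅; g ≡ 0 at y ∈ {2, 4}; common: ∅.
  x = 4: f ≡ 0 at y ∈ ∅; g ≡ 0 at y ∈ ∅; common: ∅.
  x = 5: f ≡ 0 at y ∈ {1, 3}; g ≡ 0 at y ∈ ∅; common: ∅.
  x = 6: f ≡ 0 at y ∈ ∅; g ≡ 0 at y ∈ ∅; common: ∅.
Collecting: common zeros = ∅, so the count is 0.
Comparison with the Bézout bound: 0 ≤ 4 = deg(f)·deg(g), as expected for curves with no common component (the affine F_7-count falls short of the bound because intersections may lie at infinity, over extension fields, or carry multiplicity).


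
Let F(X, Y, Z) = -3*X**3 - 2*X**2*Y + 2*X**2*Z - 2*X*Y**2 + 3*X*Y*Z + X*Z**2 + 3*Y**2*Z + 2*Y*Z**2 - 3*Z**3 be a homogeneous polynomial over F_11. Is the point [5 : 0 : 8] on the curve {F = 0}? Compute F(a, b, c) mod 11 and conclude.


F(5,0,8) ≡ 8 (mod 11); P is NOT on the curve.

Evaluate F(5, 0, 8) term-by-term (mod 11).
  -3*X**3 ↦ -3·125·1·1 = -375
  -2*X**2*Y ↦ -2·25·0·1 = 0
  2*X**2*Z ↦ 2·25·1·8 = 400
  -2*X*Y**2 ↦ -2·5·0·1 = 0
  3*X*Y*Z ↦ 3·5·0·8 = 0
  X*Z**2 ↦ 1·5·1·64 = 320
  3*Y**2*Z ↦ 3·1·0·8 = 0
  2*Y*Z**2 ↦ 2·1·0·64 = 0
  -3*Z**3 ↦ -3·1·1·512 = -1536
Sum: F(5, 0, 8) = (-375) + (0) + (400) + (0) + (0) + (320) + (0) + (0) + (-1536) = -1191.
Reducing mod 11: -1191 ≡ 8 (mod 11).
Since F(a, b, c) ≡ 8 ≠ 0 (mod 11), P does NOT lie on the curve.


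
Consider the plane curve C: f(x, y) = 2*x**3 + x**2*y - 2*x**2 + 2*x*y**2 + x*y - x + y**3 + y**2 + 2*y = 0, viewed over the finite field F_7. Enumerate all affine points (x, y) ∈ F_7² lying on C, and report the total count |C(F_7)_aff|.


Affine F_7-points: {(0, 0), (0, 3), (1, 1), (2, 4), (4, 3), (6, 3), (6, 6)}; count = 7.

For each of the 49 pairs (x, y) ∈ F_7², evaluate f(x, y) mod 7. Record the zeros.
  x = 0: [0↦0, 1↦4, 2↦2, 3↦0, 4↦4, 5↦6, 6↦5]  zeros at y ∈ {0, 3}
  x = 1: [0↦6, 1↦0, 2↦6, 3↦2, 4↦1, 5↦2, 6↦4]  zeros at y ∈ {1}
  x = 2: [0↦6, 1↦6, 2↦1, 3↦4, 4↦0, 5↦2, 6↦2]  zeros at y ∈ {4}
  x = 3: [0↦5, 1↦6, 2↦6, 3↦4, 4↦6, 5↦4, 6↦4]  zeros at y ∈ ∅
  x = 4: [0↦1, 1↦5, 2↦5, 3↦0, 4↦3, 5↦6, 6↦1]  zeros at y ∈ {3}
  x = 5: [0↦6, 1↦1, 2↦3, 3↦4, 4↦3, 5↦6, 6↦5]  zeros at y ∈ ∅
  x = 6: [0↦4, 1↦6, 2↦5, 3↦0, 4↦4, 5↦2, 6↦0]  zeros at y ∈ {3, 6}
Collecting zeros: affine points = {(0, 0), (0, 3), (1, 1), (2, 4), (4, 3), (6, 3), (6, 6)}.
Total count |C(F_7)_aff| = 7.


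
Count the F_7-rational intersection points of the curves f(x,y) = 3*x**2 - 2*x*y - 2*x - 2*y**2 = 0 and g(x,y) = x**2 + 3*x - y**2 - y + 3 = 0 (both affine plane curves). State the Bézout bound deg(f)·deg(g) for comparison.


Common zeros: {(3, 0)}; count = 1; Bézout bound = 4.

deg(f) = 2, deg(g) = 2, so Bézout bound = 4.
Scan x ∈ F_7. For each x, list the y ∈ F_7 with f(x, y) ≡ 0 and those with g(x, y) ≡ 0 (mod 7); the common zeros in that column are the intersection.
  x = 0: f ≡ 0 at y ∈ {0}; g ≡ 0 at y ∈ ∅; common: ∅.
  x = 1: f ≡ 0 at y ∈ ∅; g ≡ 0 at y ∈ {0, 6}; common: ∅.
  x = 2: f ≡ 0 at y ∈ ∅; g ≡ 0 at y ∈ {2, 4}; common: ∅.
  x = 3: f ≡ 0 at y ∈ {0, 4}; g ≡ 0 at y ∈ {0, 6}; common: {0}.
  x = 4: f ≡ 0 at y ∈ ∅; g ≡ 0 at y ∈ ∅; common: ∅.
  x = 5: f ≡ 0 at y ∈ {4, 5}; g ≡ 0 at y ∈ ∅; common: ∅.
  x = 6: f ≡ 0 at y ∈ {3, 5}; g ≡ 0 at y ∈ ∅; common: ∅.
Collecting: common zeros = {(3, 0)}, so the count is 1.
Comparison with the Bézout bound: 1 ≤ 4 = deg(f)·deg(g), as expected for curves with no common component (the affine F_7-count falls short of the bound because intersections may lie at infinity, over extension fields, or carry multiplicity).


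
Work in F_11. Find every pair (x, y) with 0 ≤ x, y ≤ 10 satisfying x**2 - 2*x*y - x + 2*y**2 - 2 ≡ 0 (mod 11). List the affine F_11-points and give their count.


Affine F_11-points: {(0, 1), (0, 10), (1, 4), (1, 8), (2, 0), (2, 2), (3, 1), (3, 2), (5, 8), (8, 4), (10, 0), (10, 10)}; count = 12.

For each of the 121 pairs (x, y) ∈ F_11², evaluate f(x, y) mod 11. Record the zeros.
  x = 0: [0↦9, 1↦0, 2↦6, 3↦5, 4↦8, 5↦4, 6↦4, 7↦8, 8↦5, 9↦6, 10↦0]  zeros at y ∈ {1, 10}
  x = 1: [0↦9, 1↦9, 2↦2, 3↦10, 4↦0, 5↦5, 6↦3, 7↦5, 8↦0, 9↦10, 10↦2]  zeros at y ∈ {4, 8}
  x = 2: [0↦0, 1↦9, 2↦0, 3↦6, 4↦5, 5↦8, 6↦4, 7↦4, 8↦8, 9↦5, 10↦6]  zeros at y ∈ {0, 2}
  x = 3: [0↦4, 1↦0, 2↦0, 3↦4, 4↦1, 5↦2, 6↦7, 7↦5, 8↦7, 9↦2, 10↦1]  zeros at y ∈ {1, 2}
  x = 4: [0↦10, 1↦4, 2↦2, 3↦4, 4↦10, 5↦9, 6↦1, 7↦8, 8↦8, 9↦1, 10↦9]  zeros at y ∈ ∅
  x = 5: [0↦7, 1↦10, 2↦6, 3↦6, 4↦10, 5↦7, 6↦8, 7↦2, 8↦0, 9↦2, 10↦8]  zeros at y ∈ {8}
  x = 6: [0↦6, 1↦7, 2↦1, 3↦10, 4↦1, 5↦7, 6↦6, 7↦9, 8↦5, 9↦5, 10↦9]  zeros at y ∈ ∅
  x = 7: [0↦7, 1↦6, 2↦9, 3↦5, 4↦5, 5↦9, 6↦6, 7↦7, 8↦1, 9↦10, 10↦1]  zeros at y ∈ ∅
  x = 8: [0↦10, 1↦7, 2↦8, 3↦2, 4↦0, 5↦2, 6↦8, 7↦7, 8↦10, 9↦6, 10↦6]  zeros at y ∈ {4}
  x = 9: [0↦4, 1↦10, 2↦9, 3↦1, 4↦8, 5↦8, 6↦1, 7↦9, 8↦10, 9↦4, 10↦2]  zeros at y ∈ ∅
  x = 10: [0↦0, 1↦4, 2↦1, 3↦2, 4↦7, 5↦5, 6↦7, 7↦2, 8↦1, 9↦4, 10↦0]  zeros at y ∈ {0, 10}
Collecting zeros: affine points = {(0, 1), (0, 10), (1, 4), (1, 8), (2, 0), (2, 2), (3, 1), (3, 2), (5, 8), (8, 4), (10, 0), (10, 10)}.
Total count |C(F_11)_aff| = 12.


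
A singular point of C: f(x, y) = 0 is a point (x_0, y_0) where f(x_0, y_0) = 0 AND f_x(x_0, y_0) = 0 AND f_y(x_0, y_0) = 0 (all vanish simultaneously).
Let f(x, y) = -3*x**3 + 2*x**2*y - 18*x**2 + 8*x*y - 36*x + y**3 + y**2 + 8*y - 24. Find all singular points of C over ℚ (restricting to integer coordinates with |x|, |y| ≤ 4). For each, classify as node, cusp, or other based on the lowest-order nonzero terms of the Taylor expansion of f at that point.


Singular points: {(-2, 0)}; classification: cusp.

Compute partial derivatives:
  f_x = -9*x**2 + 4*x*y - 36*x + 8*y - 36.
  f_y = 2*x**2 + 8*x + 3*y**2 + 2*y + 8.
Scan x_0 ∈ {−4, ..., 4}. For each x_0, f_y(x_0, y) is a polynomial in y; find its integer roots y ∈ {−4, ..., 4}, then test f_x and f at those candidates.
  x = -4: f_y(-4, y) = 3*y**2 + 2*y + 8; no integer root y with |y| ≤ 4.
  x = -3: f_y(-3, y) = 3*y**2 + 2*y + 2; no integer root y with |y| ≤ 4.
  x = -2: f_y(-2, y) = 3*y**2 + 2*y; vanishes at y ∈ {0}. (-2, 0): f_x = 0, f = 0 — SINGULAR.
  x = -1: f_y(-1, y) = 3*y**2 + 2*y + 2; no integer root y with |y| ≤ 4.
  x = 0: f_y(0, y) = 3*y**2 + 2*y + 8; no integer root y with |y| ≤ 4.
  x = 1: f_y(1, y) = 3*y**2 + 2*y + 18; no integer root y with |y| ≤ 4.
  x = 2: f_y(2, y) = 3*y**2 + 2*y + 32; no integer root y with |y| ≤ 4.
  x = 3: f_y(3, y) = 3*y**2 + 2*y + 50; no integer root y with |y| ≤ 4.
  x = 4: f_y(4, y) = 3*y**2 + 2*y + 72; no integer root y with |y| ≤ 4.
Only singular point on the grid: (-2, 0).
Classify: substitute x = -2 + u, y = 0 + v and expand: f = -3*u**3 + 2*u**2*v + v**3 + v**2.
No constant or linear terms (consistent with a singular point). Quadratic part: v**2. Cubic part: -3*u**3 + 2*u**2*v + v**3.
The quadratic part v**2 is a perfect square, so there is a single (double) tangent line v = 0, i.e. y = 0. Restricting the cubic part to that line (v = 0) leaves -3*u**3 ≠ 0, so f is not divisible by v and the branch is v² ≈ 3*u**3 to lowest order — this is a cusp.
Classification: cusp.


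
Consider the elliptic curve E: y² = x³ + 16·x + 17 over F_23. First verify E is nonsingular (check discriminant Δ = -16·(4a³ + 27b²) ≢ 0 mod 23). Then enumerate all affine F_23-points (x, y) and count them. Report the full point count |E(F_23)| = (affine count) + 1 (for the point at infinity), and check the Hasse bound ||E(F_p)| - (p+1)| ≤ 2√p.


Affine points = {(3, 0), (7, 9), (7, 14), (8, 6), (8, 17), (9, 4), (9, 19), (10, 2), (10, 21), (11, 11), (11, 12), (14, 8), (14, 15), (17, 2), (17, 21), (19, 2), (19, 21), (21, 0), (22, 0)}; affine count = 19; |E(F_23)| = 20.

Discriminant check: Δ ∝ 4a³ + 27b² = 4·16³ + 27·17² = 4·4096 + 27·289 ≡ 14 (mod 23). Nonzero ⇒ E is nonsingular.
For each x ∈ F_23, compute rhs = x³ + 16·x + 17 mod 23, then count y ∈ F_23 with y² ≡ rhs.
  x = 0: rhs = 17, matching y values: none (0 points).
  x = 1: rhs = 11, matching y values: none (0 points).
  x = 2: rhs = 11, matching y values: none (0 points).
  x = 3: rhs = 0, matching y values: 0 (1 points).
  x = 4: rhs = 7, matching y values: none (0 points).
  x = 5: rhs = 15, matching y values: none (0 points).
  x = 6: rhs = 7, matching y values: none (0 points).
  x = 7: rhs = 12, matching y values: 9, 14 (2 points).
  x = 8: rhs = 13, matching y values: 6, 17 (2 points).
  x = 9: rhs = 16, matching y values: 4, 19 (2 points).
  x = 10: rhs = 4, matching y values: 2, 21 (2 points).
  x = 11: rhs = 6, matching y values: 11, 12 (2 points).
  x = 12: rhs = 5, matching y values: none (0 points).
  x = 13: rhs = 7, matching y values: none (0 points).
  x = 14: rhs = 18, matching y values: 8, 15 (2 points).
  x = 15: rhs = 21, matching y values: none (0 points).
  x = 16: rhs = 22, matching y values: none (0 points).
  x = 17: rhs = 4, matching y values: 2, 21 (2 points).
  x = 18: rhs = 19, matching y values: none (0 points).
  x = 19: rhs = 4, matching y values: 2, 21 (2 points).
  x = 20: rhs = 11, matching y values: none (0 points).
  x = 21: rhs = 0, matching y values: 0 (1 points).
  x = 22: rhs = 0, matching y values: 0 (1 points).
Total affine count: 19.
Full point count |E(F_23)| = 19 + 1 = 20.
Hasse bound: |20 − (23+1)| = |-4| = 4 ≤ 2√23 ≈ 9.5917 ✓.


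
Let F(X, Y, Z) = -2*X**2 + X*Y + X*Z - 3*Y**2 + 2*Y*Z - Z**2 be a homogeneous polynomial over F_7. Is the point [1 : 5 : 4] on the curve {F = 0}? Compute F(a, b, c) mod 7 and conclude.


F(1,5,4) ≡ 5 (mod 7); P is NOT on the curve.

Evaluate F(1, 5, 4) term-by-term (mod 7).
  -2*X**2 ↦ -2·1·1·1 = -2
  X*Y ↦ 1·1·5·1 = 5
  X*Z ↦ 1·1·1·4 = 4
  -3*Y**2 ↦ -3·1·25·1 = -75
  2*Y*Z ↦ 2·1·5·4 = 40
  -Z**2 ↦ -1·1·1·16 = -16
Sum: F(1, 5, 4) = (-2) + (5) + (4) + (-75) + (40) + (-16) = -44.
Reducing mod 7: -44 ≡ 5 (mod 7).
Since F(a, b, c) ≡ 5 ≠ 0 (mod 7), P does NOT lie on the curve.


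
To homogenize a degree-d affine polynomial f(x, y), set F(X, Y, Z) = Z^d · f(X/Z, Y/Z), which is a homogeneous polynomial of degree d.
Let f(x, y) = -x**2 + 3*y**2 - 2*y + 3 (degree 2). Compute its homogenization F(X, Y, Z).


F(X, Y, Z) = -X**2 + 3*Y**2 - 2*Y*Z + 3*Z**2

deg(f) = 2.
Substitute x = X/Z, y = Y/Z into f, then multiply by Z^2.
  monomial -1·x^2·y^0 ↦ -1·X^2·Y^0·Z^0.
  monomial 3·x^0·y^2 ↦ 3·X^0·Y^2·Z^0.
  monomial -2·x^0·y^1 ↦ -2·X^0·Y^1·Z^1.
  monomial 3·x^0·y^0 ↦ 3·X^0·Y^0·Z^2.
Collecting: F(X, Y, Z) = -X**2 + 3*Y**2 - 2*Y*Z + 3*Z**2.
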